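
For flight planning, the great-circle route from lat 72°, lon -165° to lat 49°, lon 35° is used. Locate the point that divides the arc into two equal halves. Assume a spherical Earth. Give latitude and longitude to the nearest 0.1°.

Convert each endpoint to a unit vector on the sphere (x = cos φ cos λ, y = cos φ sin λ, z = sin φ).
The central angle between the endpoints is δ = arccos(p₁·p₂) ≈ 1.015 rad (58.2°).
Interpolate at f = 1/2 with slerp weights a = sin((1−f)δ)/sin δ ≈ 0.572, b = sin(fδ)/sin δ ≈ 0.572.
p = a·p₁ + b·p₂ ≈ (0.137, 0.170, 0.976); φ = arcsin(p_z) ≈ 77.42°, λ = atan2(p_y, p_x) ≈ 51.12°.

≈ lat 77.4°, lon 51.1°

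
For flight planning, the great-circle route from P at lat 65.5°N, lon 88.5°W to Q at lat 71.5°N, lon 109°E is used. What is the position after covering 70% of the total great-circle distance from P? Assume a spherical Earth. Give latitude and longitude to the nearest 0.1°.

≈ lat 83.6°N, lon 130.4°E

Convert each endpoint to a unit vector on the sphere (x = cos φ cos λ, y = cos φ sin λ, z = sin φ).
The central angle between the endpoints is δ = arccos(p₁·p₂) ≈ 0.742 rad (42.5°).
Interpolate at f = 0.70 with slerp weights a = sin((1−f)δ)/sin δ ≈ 0.327, b = sin(fδ)/sin δ ≈ 0.734.
p = a·p₁ + b·p₂ ≈ (-0.072, 0.085, 0.994); φ = arcsin(p_z) ≈ 83.59°, λ = atan2(p_y, p_x) ≈ 130.42°.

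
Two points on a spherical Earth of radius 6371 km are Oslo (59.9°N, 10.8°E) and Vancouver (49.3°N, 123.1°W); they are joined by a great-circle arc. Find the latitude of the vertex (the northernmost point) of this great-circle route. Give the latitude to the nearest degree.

≈ 75°N

The great circle lies in the plane with unit normal n̂ = (p₁ × p₂)/|p₁ × p₂|.
Here n̂_z ≈ -0.261; the vertex latitude is φ_max = arccos|n̂_z| ≈ 74.9°.
Check via Clairaut: cos φ_max = |cos φ₁| · sin C = cos(59.9°)·sin(31.3°) ≈ 0.261, again giving ≈ 74.9°.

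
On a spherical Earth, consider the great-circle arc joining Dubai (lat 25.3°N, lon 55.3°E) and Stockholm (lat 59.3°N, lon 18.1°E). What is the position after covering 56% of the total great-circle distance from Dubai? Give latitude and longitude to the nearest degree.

Write both endpoints as unit vectors p₁, p₂ with components (cos φ cos λ, cos φ sin λ, sin φ).
The central angle between the endpoints is δ = arccos(p₁·p₂) ≈ 0.745 rad (42.7°).
Interpolate at f = 0.56 with slerp weights a = sin((1−f)δ)/sin δ ≈ 0.475, b = sin(fδ)/sin δ ≈ 0.598.
p = a·p₁ + b·p₂ ≈ (0.534, 0.448, 0.717); φ = arcsin(p_z) ≈ 45.79°, λ = atan2(p_y, p_x) ≈ 39.96°.

≈ lat 46°N, lon 40°E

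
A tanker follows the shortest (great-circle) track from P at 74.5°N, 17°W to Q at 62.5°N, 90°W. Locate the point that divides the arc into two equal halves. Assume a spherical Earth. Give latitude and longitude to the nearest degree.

≈ 72°N, 65°W

From cos δ = sin φ₁ sin φ₂ + cos φ₁ cos φ₂ cos Δλ, the central angle is δ ≈ 0.472 rad (27.0°).
Interpolate at f = 1/2 with slerp weights a = sin((1−f)δ)/sin δ ≈ 0.514, b = sin(fδ)/sin δ ≈ 0.514.
p = a·p₁ + b·p₂ ≈ (0.131, -0.278, 0.952); φ = arcsin(p_z) ≈ 72.11°, λ = atan2(p_y, p_x) ≈ -64.67°.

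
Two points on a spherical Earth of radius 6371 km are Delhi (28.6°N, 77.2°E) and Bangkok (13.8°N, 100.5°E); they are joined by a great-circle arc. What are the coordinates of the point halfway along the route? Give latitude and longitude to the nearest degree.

≈ (22°N, 89°E)

The haversine formula gives a central angle δ ≈ 0.457 rad (26.2°) between the endpoints.
Interpolate at f = 1/2 with slerp weights a = sin((1−f)δ)/sin δ ≈ 0.513, b = sin(fδ)/sin δ ≈ 0.513.
p = a·p₁ + b·p₂ ≈ (0.009, 0.930, 0.368); φ = arcsin(p_z) ≈ 21.60°, λ = atan2(p_y, p_x) ≈ 89.45°.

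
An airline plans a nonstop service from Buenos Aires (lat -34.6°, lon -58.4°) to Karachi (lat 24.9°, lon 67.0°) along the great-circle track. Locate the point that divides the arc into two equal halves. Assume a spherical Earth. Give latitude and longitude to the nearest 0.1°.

Convert each endpoint to a unit vector on the sphere (x = cos φ cos λ, y = cos φ sin λ, z = sin φ).
The central angle between the endpoints is δ = arccos(p₁·p₂) ≈ 2.307 rad (132.2°).
Interpolate at f = 1/2 with slerp weights a = sin((1−f)δ)/sin δ ≈ 1.234, b = sin(fδ)/sin δ ≈ 1.234.
p = a·p₁ + b·p₂ ≈ (0.969, 0.165, -0.181); φ = arcsin(p_z) ≈ -10.44°, λ = atan2(p_y, p_x) ≈ 9.67°.

≈ lat -10.4°, lon 9.7°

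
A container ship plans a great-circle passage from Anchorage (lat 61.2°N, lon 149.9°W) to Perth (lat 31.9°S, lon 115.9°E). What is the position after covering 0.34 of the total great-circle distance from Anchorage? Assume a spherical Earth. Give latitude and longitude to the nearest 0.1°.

Convert each endpoint to a unit vector on the sphere (x = cos φ cos λ, y = cos φ sin λ, z = sin φ).
The central angle between the endpoints is δ = arccos(p₁·p₂) ≈ 2.086 rad (119.5°).
Interpolate at f = 0.34 with slerp weights a = sin((1−f)δ)/sin δ ≈ 1.128, b = sin(fδ)/sin δ ≈ 0.749.
p = a·p₁ + b·p₂ ≈ (-0.748, 0.299, 0.593); φ = arcsin(p_z) ≈ 36.35°, λ = atan2(p_y, p_x) ≈ 158.19°.

≈ lat 36.4°N, lon 158.2°E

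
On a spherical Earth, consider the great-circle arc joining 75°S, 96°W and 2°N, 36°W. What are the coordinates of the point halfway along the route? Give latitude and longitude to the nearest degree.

Write both endpoints as unit vectors p₁, p₂ with components (cos φ cos λ, cos φ sin λ, sin φ).
The central angle between the endpoints is δ = arccos(p₁·p₂) ≈ 1.475 rad (84.5°).
Interpolate at f = 1/2 with slerp weights a = sin((1−f)δ)/sin δ ≈ 0.676, b = sin(fδ)/sin δ ≈ 0.676.
p = a·p₁ + b·p₂ ≈ (0.528, -0.571, -0.629); φ = arcsin(p_z) ≈ -38.97°, λ = atan2(p_y, p_x) ≈ -47.23°.

≈ 39°S, 47°W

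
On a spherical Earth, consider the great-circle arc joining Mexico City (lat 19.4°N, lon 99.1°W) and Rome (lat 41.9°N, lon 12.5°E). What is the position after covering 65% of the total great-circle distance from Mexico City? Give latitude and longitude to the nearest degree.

≈ lat 49°N, lon 33°W

The haversine formula gives a central angle δ ≈ 1.607 rad (92.1°) between the endpoints.
Interpolate at f = 0.65 with slerp weights a = sin((1−f)δ)/sin δ ≈ 0.534, b = sin(fδ)/sin δ ≈ 0.865.
p = a·p₁ + b·p₂ ≈ (0.549, -0.358, 0.755); φ = arcsin(p_z) ≈ 49.05°, λ = atan2(p_y, p_x) ≈ -33.07°.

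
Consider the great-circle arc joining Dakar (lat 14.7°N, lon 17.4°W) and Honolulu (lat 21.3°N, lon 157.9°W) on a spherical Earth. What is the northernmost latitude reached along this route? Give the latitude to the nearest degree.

The great circle lies in the plane with unit normal n̂ = (p₁ × p₂)/|p₁ × p₂|.
Here n̂_z ≈ -0.719; the vertex latitude is φ_max = arccos|n̂_z| ≈ 44.1°.
Check via Clairaut: cos φ_max = |cos φ₁| · sin C = cos(14.7°)·sin(48.0°) ≈ 0.719, again giving ≈ 44.1°.

≈ 44°N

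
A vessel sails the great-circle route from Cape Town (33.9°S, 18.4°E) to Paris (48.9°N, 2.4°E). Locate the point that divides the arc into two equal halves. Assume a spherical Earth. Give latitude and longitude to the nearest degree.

≈ 8°N, 11°E

Convert each endpoint to a unit vector on the sphere (x = cos φ cos λ, y = cos φ sin λ, z = sin φ).
The central angle between the endpoints is δ = arccos(p₁·p₂) ≈ 1.466 rad (84.0°).
Interpolate at f = 1/2 with slerp weights a = sin((1−f)δ)/sin δ ≈ 0.673, b = sin(fδ)/sin δ ≈ 0.673.
p = a·p₁ + b·p₂ ≈ (0.972, 0.195, 0.132); φ = arcsin(p_z) ≈ 7.57°, λ = atan2(p_y, p_x) ≈ 11.33°.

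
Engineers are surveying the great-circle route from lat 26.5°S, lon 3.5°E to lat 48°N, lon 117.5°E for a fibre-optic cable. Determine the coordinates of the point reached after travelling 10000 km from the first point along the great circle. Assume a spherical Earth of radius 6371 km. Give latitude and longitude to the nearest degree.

≈ lat 36°N, lon 72°E

Write both endpoints as unit vectors p₁, p₂ with components (cos φ cos λ, cos φ sin λ, sin φ).
The central angle between the endpoints is δ = arccos(p₁·p₂) ≈ 2.184 rad (125.1°). The total great-circle distance is δ·R ≈ 2.184 × 6371 ≈ 13912 km, so the target fraction is f = 10000/13912 ≈ 0.719.
Interpolate at f ≈ 0.719 with slerp weights a = sin((1−f)δ)/sin δ ≈ 0.704, b = sin(fδ)/sin δ ≈ 1.222.
p = a·p₁ + b·p₂ ≈ (0.251, 0.764, 0.594); φ = arcsin(p_z) ≈ 36.46°, λ = atan2(p_y, p_x) ≈ 71.79°.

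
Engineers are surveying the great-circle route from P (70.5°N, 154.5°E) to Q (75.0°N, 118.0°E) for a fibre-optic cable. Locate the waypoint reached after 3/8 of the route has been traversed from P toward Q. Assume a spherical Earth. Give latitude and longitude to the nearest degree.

≈ (73°N, 143°E)

Write both endpoints as unit vectors p₁, p₂ with components (cos φ cos λ, cos φ sin λ, sin φ).
The central angle between the endpoints is δ = arccos(p₁·p₂) ≈ 0.200 rad (11.5°).
Interpolate at f = 3/8 with slerp weights a = sin((1−f)δ)/sin δ ≈ 0.628, b = sin(fδ)/sin δ ≈ 0.377.
p = a·p₁ + b·p₂ ≈ (-0.235, 0.176, 0.956); φ = arcsin(p_z) ≈ 72.92°, λ = atan2(p_y, p_x) ≈ 143.10°.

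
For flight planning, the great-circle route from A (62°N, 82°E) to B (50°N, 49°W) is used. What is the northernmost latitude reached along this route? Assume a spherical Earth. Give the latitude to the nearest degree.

≈ 75°N

The great circle lies in the plane with unit normal n̂ = (p₁ × p₂)/|p₁ × p₂|.
Here n̂_z ≈ -0.259; the vertex latitude is φ_max = arccos|n̂_z| ≈ 75.0°.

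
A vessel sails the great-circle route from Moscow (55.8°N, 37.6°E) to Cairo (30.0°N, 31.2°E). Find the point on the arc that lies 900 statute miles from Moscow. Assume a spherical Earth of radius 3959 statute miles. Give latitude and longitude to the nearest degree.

≈ 43°N, 34°E

Write both endpoints as unit vectors p₁, p₂ with components (cos φ cos λ, cos φ sin λ, sin φ).
The central angle between the endpoints is δ = arccos(p₁·p₂) ≈ 0.457 rad (26.2°). The total great-circle distance is δ·R ≈ 0.457 × 3959 ≈ 1810 mi, so the target fraction is f = 900/1810 ≈ 0.497.
Interpolate at f ≈ 0.497 with slerp weights a = sin((1−f)δ)/sin δ ≈ 0.516, b = sin(fδ)/sin δ ≈ 0.511.
p = a·p₁ + b·p₂ ≈ (0.608, 0.406, 0.682); φ = arcsin(p_z) ≈ 43.01°, λ = atan2(p_y, p_x) ≈ 33.74°.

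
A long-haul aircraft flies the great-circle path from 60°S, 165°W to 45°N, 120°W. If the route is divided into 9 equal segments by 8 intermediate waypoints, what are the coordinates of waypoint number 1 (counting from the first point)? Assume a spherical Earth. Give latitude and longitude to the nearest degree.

≈ 49°S, 155°W

The haversine formula gives a central angle δ ≈ 1.942 rad (111.2°) between the endpoints.
Interpolate at f = 1/9 with slerp weights a = sin((1−f)δ)/sin δ ≈ 1.060, b = sin(fδ)/sin δ ≈ 0.230.
p = a·p₁ + b·p₂ ≈ (-0.593, -0.278, -0.756); φ = arcsin(p_z) ≈ -49.08°, λ = atan2(p_y, p_x) ≈ -154.90°.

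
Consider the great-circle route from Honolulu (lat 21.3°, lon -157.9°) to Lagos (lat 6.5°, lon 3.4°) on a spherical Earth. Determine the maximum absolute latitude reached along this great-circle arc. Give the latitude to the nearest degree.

The great circle lies in the plane with unit normal n̂ = (p₁ × p₂)/|p₁ × p₂|.
Here n̂_z ≈ +0.540; the vertex latitude is φ_max = arccos|n̂_z| ≈ 57.3°.
Check via Clairaut: cos φ_max = |cos φ₁| · sin C = cos(21.3°)·sin(35.5°) ≈ 0.540, again giving ≈ 57.3°.

≈ 57°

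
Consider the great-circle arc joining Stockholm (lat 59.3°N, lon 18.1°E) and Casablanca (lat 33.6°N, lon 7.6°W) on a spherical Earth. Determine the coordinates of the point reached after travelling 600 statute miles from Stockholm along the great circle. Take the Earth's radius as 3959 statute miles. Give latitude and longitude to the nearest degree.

≈ lat 53°N, lon 8°E

From cos δ = sin φ₁ sin φ₂ + cos φ₁ cos φ₂ cos Δλ, the central angle is δ ≈ 0.537 rad (30.8°). The total great-circle distance is δ·R ≈ 0.537 × 3959 ≈ 2128 mi, so the target fraction is f = 600/2128 ≈ 0.282.
Interpolate at f ≈ 0.282 with slerp weights a = sin((1−f)δ)/sin δ ≈ 0.735, b = sin(fδ)/sin δ ≈ 0.295.
p = a·p₁ + b·p₂ ≈ (0.600, 0.084, 0.795); φ = arcsin(p_z) ≈ 52.69°, λ = atan2(p_y, p_x) ≈ 7.98°.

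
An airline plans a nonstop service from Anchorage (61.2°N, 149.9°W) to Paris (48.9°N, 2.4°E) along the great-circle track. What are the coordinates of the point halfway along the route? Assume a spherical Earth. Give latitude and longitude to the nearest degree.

≈ 79°N, 42°W

Write both endpoints as unit vectors p₁, p₂ with components (cos φ cos λ, cos φ sin λ, sin φ).
The central angle between the endpoints is δ = arccos(p₁·p₂) ≈ 1.181 rad (67.7°).
Interpolate at f = 1/2 with slerp weights a = sin((1−f)δ)/sin δ ≈ 0.602, b = sin(fδ)/sin δ ≈ 0.602.
p = a·p₁ + b·p₂ ≈ (0.144, -0.129, 0.981); φ = arcsin(p_z) ≈ 78.84°, λ = atan2(p_y, p_x) ≈ -41.73°.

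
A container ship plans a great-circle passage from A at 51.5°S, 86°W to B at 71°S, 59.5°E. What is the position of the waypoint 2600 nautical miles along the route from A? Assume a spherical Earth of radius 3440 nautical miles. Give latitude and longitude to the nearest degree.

≈ 80°S, 28°E

The haversine formula gives a central angle δ ≈ 0.961 rad (55.0°) between the endpoints. The total great-circle distance is δ·R ≈ 0.961 × 3440 ≈ 3305 nmi, so the target fraction is f = 2600/3305 ≈ 0.787.
Interpolate at f ≈ 0.787 with slerp weights a = sin((1−f)δ)/sin δ ≈ 0.248, b = sin(fδ)/sin δ ≈ 0.837.
p = a·p₁ + b·p₂ ≈ (0.149, 0.081, -0.986); φ = arcsin(p_z) ≈ -80.24°, λ = atan2(p_y, p_x) ≈ 28.40°.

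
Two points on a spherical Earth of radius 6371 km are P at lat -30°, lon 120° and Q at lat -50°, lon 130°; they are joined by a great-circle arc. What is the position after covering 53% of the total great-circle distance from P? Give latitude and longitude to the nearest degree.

Write both endpoints as unit vectors p₁, p₂ with components (cos φ cos λ, cos φ sin λ, sin φ).
The central angle between the endpoints is δ = arccos(p₁·p₂) ≈ 0.373 rad (21.4°).
Interpolate at f = 0.53 with slerp weights a = sin((1−f)δ)/sin δ ≈ 0.479, b = sin(fδ)/sin δ ≈ 0.539.
p = a·p₁ + b·p₂ ≈ (-0.430, 0.624, -0.652); φ = arcsin(p_z) ≈ -40.71°, λ = atan2(p_y, p_x) ≈ 124.55°.

≈ lat -41°, lon 125°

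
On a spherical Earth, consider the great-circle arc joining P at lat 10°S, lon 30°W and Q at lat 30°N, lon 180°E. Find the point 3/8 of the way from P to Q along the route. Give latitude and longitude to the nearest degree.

≈ lat 24°N, lon 73°W

Convert each endpoint to a unit vector on the sphere (x = cos φ cos λ, y = cos φ sin λ, z = sin φ).
The central angle between the endpoints is δ = arccos(p₁·p₂) ≈ 2.542 rad (145.6°).
Interpolate at f = 3/8 with slerp weights a = sin((1−f)δ)/sin δ ≈ 1.771, b = sin(fδ)/sin δ ≈ 1.444.
p = a·p₁ + b·p₂ ≈ (0.260, -0.872, 0.415); φ = arcsin(p_z) ≈ 24.49°, λ = atan2(p_y, p_x) ≈ -73.41°.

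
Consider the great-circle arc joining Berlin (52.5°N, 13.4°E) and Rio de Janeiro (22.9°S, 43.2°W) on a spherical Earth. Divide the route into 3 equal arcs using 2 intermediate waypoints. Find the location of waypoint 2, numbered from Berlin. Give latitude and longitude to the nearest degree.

Convert each endpoint to a unit vector on the sphere (x = cos φ cos λ, y = cos φ sin λ, z = sin φ).
The central angle between the endpoints is δ = arccos(p₁·p₂) ≈ 1.571 rad (90.0°).
Interpolate at f = 2/3 with slerp weights a = sin((1−f)δ)/sin δ ≈ 0.500, b = sin(fδ)/sin δ ≈ 0.866.
p = a·p₁ + b·p₂ ≈ (0.878, -0.476, 0.060); φ = arcsin(p_z) ≈ 3.42°, λ = atan2(p_y, p_x) ≈ -28.45°.

≈ 3°N, 28°W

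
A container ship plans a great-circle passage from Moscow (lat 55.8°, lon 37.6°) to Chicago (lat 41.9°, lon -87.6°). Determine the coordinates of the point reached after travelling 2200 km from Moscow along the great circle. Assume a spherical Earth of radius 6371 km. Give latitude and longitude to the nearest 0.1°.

≈ lat 67.6°, lon 3.0°

The haversine formula gives a central angle δ ≈ 1.254 rad (71.9°) between the endpoints. The total great-circle distance is δ·R ≈ 1.254 × 6371 ≈ 7991 km, so the target fraction is f = 2200/7991 ≈ 0.275.
Interpolate at f ≈ 0.275 with slerp weights a = sin((1−f)δ)/sin δ ≈ 0.830, b = sin(fδ)/sin δ ≈ 0.356.
p = a·p₁ + b·p₂ ≈ (0.381, 0.020, 0.924); φ = arcsin(p_z) ≈ 67.59°, λ = atan2(p_y, p_x) ≈ 2.98°.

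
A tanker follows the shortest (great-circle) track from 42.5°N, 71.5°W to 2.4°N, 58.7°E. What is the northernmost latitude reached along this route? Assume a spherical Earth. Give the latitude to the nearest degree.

The great circle lies in the plane with unit normal n̂ = (p₁ × p₂)/|p₁ × p₂|.
Here n̂_z ≈ +0.629; the vertex latitude is φ_max = arccos|n̂_z| ≈ 51.0°.

≈ 51°N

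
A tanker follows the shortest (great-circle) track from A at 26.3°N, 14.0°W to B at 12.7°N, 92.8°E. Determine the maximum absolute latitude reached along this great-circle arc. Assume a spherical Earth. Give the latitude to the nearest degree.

The great circle lies in the plane with unit normal n̂ = (p₁ × p₂)/|p₁ × p₂|.
Here n̂_z ≈ +0.848; the vertex latitude is φ_max = arccos|n̂_z| ≈ 32.1°.
Check via Clairaut: cos φ_max = |cos φ₁| · sin C = cos(26.3°)·sin(71.0°) ≈ 0.848, again giving ≈ 32.1°.

≈ 32°N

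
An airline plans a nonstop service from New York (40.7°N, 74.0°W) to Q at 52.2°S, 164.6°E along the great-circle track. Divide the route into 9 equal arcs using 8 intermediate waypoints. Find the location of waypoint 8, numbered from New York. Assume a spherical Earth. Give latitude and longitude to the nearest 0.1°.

From cos δ = sin φ₁ sin φ₂ + cos φ₁ cos φ₂ cos Δλ, the central angle is δ ≈ 2.430 rad (139.2°).
Interpolate at f = 8/9 with slerp weights a = sin((1−f)δ)/sin δ ≈ 0.408, b = sin(fδ)/sin δ ≈ 1.273.
p = a·p₁ + b·p₂ ≈ (-0.667, -0.090, -0.740); φ = arcsin(p_z) ≈ -47.70°, λ = atan2(p_y, p_x) ≈ -172.28°.

≈ 47.7°S, 172.3°W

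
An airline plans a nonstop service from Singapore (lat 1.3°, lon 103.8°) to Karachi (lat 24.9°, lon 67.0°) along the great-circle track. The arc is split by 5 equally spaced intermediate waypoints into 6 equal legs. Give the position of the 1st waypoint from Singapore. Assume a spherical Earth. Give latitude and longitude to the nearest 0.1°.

Convert each endpoint to a unit vector on the sphere (x = cos φ cos λ, y = cos φ sin λ, z = sin φ).
The central angle between the endpoints is δ = arccos(p₁·p₂) ≈ 0.744 rad (42.6°).
Interpolate at f = 1/6 with slerp weights a = sin((1−f)δ)/sin δ ≈ 0.858, b = sin(fδ)/sin δ ≈ 0.183.
p = a·p₁ + b·p₂ ≈ (-0.140, 0.985, 0.096); φ = arcsin(p_z) ≈ 5.53°, λ = atan2(p_y, p_x) ≈ 98.08°.

≈ lat 5.5°, lon 98.1°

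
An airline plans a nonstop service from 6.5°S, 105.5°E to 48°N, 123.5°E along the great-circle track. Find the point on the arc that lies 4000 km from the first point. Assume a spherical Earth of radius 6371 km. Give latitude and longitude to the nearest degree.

≈ 28°N, 115°E

Convert each endpoint to a unit vector on the sphere (x = cos φ cos λ, y = cos φ sin λ, z = sin φ).
The central angle between the endpoints is δ = arccos(p₁·p₂) ≈ 0.991 rad (56.8°). The total great-circle distance is δ·R ≈ 0.991 × 6371 ≈ 6311 km, so the target fraction is f = 4000/6311 ≈ 0.634.
Interpolate at f ≈ 0.634 with slerp weights a = sin((1−f)δ)/sin δ ≈ 0.424, b = sin(fδ)/sin δ ≈ 0.702.
p = a·p₁ + b·p₂ ≈ (-0.372, 0.798, 0.474); φ = arcsin(p_z) ≈ 28.29°, λ = atan2(p_y, p_x) ≈ 114.99°.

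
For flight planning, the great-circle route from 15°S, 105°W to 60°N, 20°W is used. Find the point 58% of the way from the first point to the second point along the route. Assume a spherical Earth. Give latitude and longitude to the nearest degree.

From cos δ = sin φ₁ sin φ₂ + cos φ₁ cos φ₂ cos Δλ, the central angle is δ ≈ 1.754 rad (100.5°).
Interpolate at f = 0.58 with slerp weights a = sin((1−f)δ)/sin δ ≈ 0.683, b = sin(fδ)/sin δ ≈ 0.865.
p = a·p₁ + b·p₂ ≈ (0.236, -0.785, 0.572); φ = arcsin(p_z) ≈ 34.92°, λ = atan2(p_y, p_x) ≈ -73.30°.

≈ 35°N, 73°W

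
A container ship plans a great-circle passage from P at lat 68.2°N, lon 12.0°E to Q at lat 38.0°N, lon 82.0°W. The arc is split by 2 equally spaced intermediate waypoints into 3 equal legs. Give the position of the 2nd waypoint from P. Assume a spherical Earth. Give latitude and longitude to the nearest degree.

≈ lat 54°N, lon 68°W

From cos δ = sin φ₁ sin φ₂ + cos φ₁ cos φ₂ cos Δλ, the central angle is δ ≈ 0.987 rad (56.5°).
Interpolate at f = 2/3 with slerp weights a = sin((1−f)δ)/sin δ ≈ 0.387, b = sin(fδ)/sin δ ≈ 0.733.
p = a·p₁ + b·p₂ ≈ (0.221, -0.542, 0.811); φ = arcsin(p_z) ≈ 54.17°, λ = atan2(p_y, p_x) ≈ -67.81°.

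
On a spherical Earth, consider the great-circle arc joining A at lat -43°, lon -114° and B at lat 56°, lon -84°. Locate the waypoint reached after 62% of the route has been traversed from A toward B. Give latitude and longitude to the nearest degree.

≈ lat 19°, lon -98°

Convert each endpoint to a unit vector on the sphere (x = cos φ cos λ, y = cos φ sin λ, z = sin φ).
The central angle between the endpoints is δ = arccos(p₁·p₂) ≈ 1.784 rad (102.2°).
Interpolate at f = 0.62 with slerp weights a = sin((1−f)δ)/sin δ ≈ 0.642, b = sin(fδ)/sin δ ≈ 0.914.
p = a·p₁ + b·p₂ ≈ (-0.137, -0.937, 0.321); φ = arcsin(p_z) ≈ 18.70°, λ = atan2(p_y, p_x) ≈ -98.34°.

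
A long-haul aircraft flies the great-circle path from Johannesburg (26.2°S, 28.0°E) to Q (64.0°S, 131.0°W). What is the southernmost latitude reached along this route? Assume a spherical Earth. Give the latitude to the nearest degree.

The great circle lies in the plane with unit normal n̂ = (p₁ × p₂)/|p₁ × p₂|.
Here n̂_z ≈ -0.141; the vertex latitude is φ_max = arccos|n̂_z| ≈ 81.9°.
Check via Clairaut: cos φ_max = |cos φ₁| · sin C = cos(26.2°)·sin(171.0°) ≈ 0.141, again giving ≈ 81.9°.

≈ 82°S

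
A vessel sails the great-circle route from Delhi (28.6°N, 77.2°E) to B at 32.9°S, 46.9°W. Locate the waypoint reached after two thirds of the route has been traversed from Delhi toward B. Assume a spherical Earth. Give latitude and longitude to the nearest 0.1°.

Write both endpoints as unit vectors p₁, p₂ with components (cos φ cos λ, cos φ sin λ, sin φ).
The central angle between the endpoints is δ = arccos(p₁·p₂) ≈ 2.309 rad (132.3°).
Interpolate at f = 2/3 with slerp weights a = sin((1−f)δ)/sin δ ≈ 0.941, b = sin(fδ)/sin δ ≈ 1.352.
p = a·p₁ + b·p₂ ≈ (0.959, -0.023, -0.284); φ = arcsin(p_z) ≈ -16.48°, λ = atan2(p_y, p_x) ≈ -1.36°.

≈ 16.5°S, 1.4°W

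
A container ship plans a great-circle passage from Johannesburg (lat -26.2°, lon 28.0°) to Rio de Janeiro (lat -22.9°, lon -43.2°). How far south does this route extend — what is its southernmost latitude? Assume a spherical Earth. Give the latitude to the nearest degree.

The great circle lies in the plane with unit normal n̂ = (p₁ × p₂)/|p₁ × p₂|.
Here n̂_z ≈ -0.870; the vertex latitude is φ_max = arccos|n̂_z| ≈ 29.5°.
Check via Clairaut: cos φ_max = |cos φ₁| · sin C = cos(26.2°)·sin(104.0°) ≈ 0.870, again giving ≈ 29.5°.

≈ -29°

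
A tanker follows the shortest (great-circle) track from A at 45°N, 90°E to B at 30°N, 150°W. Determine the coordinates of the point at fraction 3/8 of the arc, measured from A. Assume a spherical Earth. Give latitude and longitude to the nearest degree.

Write both endpoints as unit vectors p₁, p₂ with components (cos φ cos λ, cos φ sin λ, sin φ).
The central angle between the endpoints is δ = arccos(p₁·p₂) ≈ 1.523 rad (87.3°).
Interpolate at f = 3/8 with slerp weights a = sin((1−f)δ)/sin δ ≈ 0.816, b = sin(fδ)/sin δ ≈ 0.541.
p = a·p₁ + b·p₂ ≈ (-0.406, 0.342, 0.847); φ = arcsin(p_z) ≈ 57.92°, λ = atan2(p_y, p_x) ≈ 139.86°.

≈ 58°N, 140°E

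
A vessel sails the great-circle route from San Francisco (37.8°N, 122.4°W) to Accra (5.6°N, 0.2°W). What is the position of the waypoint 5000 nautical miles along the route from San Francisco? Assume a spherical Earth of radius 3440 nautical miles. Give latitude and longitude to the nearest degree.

Convert each endpoint to a unit vector on the sphere (x = cos φ cos λ, y = cos φ sin λ, z = sin φ).
The central angle between the endpoints is δ = arccos(p₁·p₂) ≈ 1.938 rad (111.1°). The total great-circle distance is δ·R ≈ 1.938 × 3440 ≈ 6668 nmi, so the target fraction is f = 5000/6668 ≈ 0.750.
Interpolate at f ≈ 0.750 with slerp weights a = sin((1−f)δ)/sin δ ≈ 0.499, b = sin(fδ)/sin δ ≈ 1.064.
p = a·p₁ + b·p₂ ≈ (0.848, -0.337, 0.410); φ = arcsin(p_z) ≈ 24.20°, λ = atan2(p_y, p_x) ≈ -21.67°.

≈ (24°N, 22°W)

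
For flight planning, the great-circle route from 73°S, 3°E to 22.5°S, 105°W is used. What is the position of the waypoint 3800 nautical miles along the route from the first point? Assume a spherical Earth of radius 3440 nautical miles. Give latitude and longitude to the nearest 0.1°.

Convert each endpoint to a unit vector on the sphere (x = cos φ cos λ, y = cos φ sin λ, z = sin φ).
The central angle between the endpoints is δ = arccos(p₁·p₂) ≈ 1.284 rad (73.6°). The total great-circle distance is δ·R ≈ 1.284 × 3440 ≈ 4418 nmi, so the target fraction is f = 3800/4418 ≈ 0.860.
Interpolate at f ≈ 0.860 with slerp weights a = sin((1−f)δ)/sin δ ≈ 0.186, b = sin(fδ)/sin δ ≈ 0.931.
p = a·p₁ + b·p₂ ≈ (-0.168, -0.828, -0.535); φ = arcsin(p_z) ≈ -32.32°, λ = atan2(p_y, p_x) ≈ -101.48°.

≈ 32.3°S, 101.5°W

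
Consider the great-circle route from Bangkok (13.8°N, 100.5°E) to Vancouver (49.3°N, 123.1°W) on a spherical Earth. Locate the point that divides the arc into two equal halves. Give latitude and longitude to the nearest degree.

≈ 56°N, 143°E

Write both endpoints as unit vectors p₁, p₂ with components (cos φ cos λ, cos φ sin λ, sin φ).
The central angle between the endpoints is δ = arccos(p₁·p₂) ≈ 1.852 rad (106.1°).
Interpolate at f = 1/2 with slerp weights a = sin((1−f)δ)/sin δ ≈ 0.832, b = sin(fδ)/sin δ ≈ 0.832.
p = a·p₁ + b·p₂ ≈ (-0.444, 0.340, 0.829); φ = arcsin(p_z) ≈ 56.02°, λ = atan2(p_y, p_x) ≈ 142.53°.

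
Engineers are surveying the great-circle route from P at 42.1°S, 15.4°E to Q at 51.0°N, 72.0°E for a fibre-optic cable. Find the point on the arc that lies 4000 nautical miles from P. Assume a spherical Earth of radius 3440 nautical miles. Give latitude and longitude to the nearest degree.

The haversine formula gives a central angle δ ≈ 1.838 rad (105.3°) between the endpoints. The total great-circle distance is δ·R ≈ 1.838 × 3440 ≈ 6323 nmi, so the target fraction is f = 4000/6323 ≈ 0.633.
Interpolate at f ≈ 0.633 with slerp weights a = sin((1−f)δ)/sin δ ≈ 0.648, b = sin(fδ)/sin δ ≈ 0.952.
p = a·p₁ + b·p₂ ≈ (0.649, 0.697, 0.305); φ = arcsin(p_z) ≈ 17.77°, λ = atan2(p_y, p_x) ≈ 47.07°.

≈ 18°N, 47°E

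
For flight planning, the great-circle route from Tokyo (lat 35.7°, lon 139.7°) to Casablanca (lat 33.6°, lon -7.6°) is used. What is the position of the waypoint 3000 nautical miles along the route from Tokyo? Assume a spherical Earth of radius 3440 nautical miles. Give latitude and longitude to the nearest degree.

≈ lat 68°, lon 69°

Convert each endpoint to a unit vector on the sphere (x = cos φ cos λ, y = cos φ sin λ, z = sin φ).
The central angle between the endpoints is δ = arccos(p₁·p₂) ≈ 1.820 rad (104.3°). The total great-circle distance is δ·R ≈ 1.820 × 3440 ≈ 6260 nmi, so the target fraction is f = 3000/6260 ≈ 0.479.
Interpolate at f ≈ 0.479 with slerp weights a = sin((1−f)δ)/sin δ ≈ 0.838, b = sin(fδ)/sin δ ≈ 0.790.
p = a·p₁ + b·p₂ ≈ (0.133, 0.353, 0.926); φ = arcsin(p_z) ≈ 67.83°, λ = atan2(p_y, p_x) ≈ 69.31°.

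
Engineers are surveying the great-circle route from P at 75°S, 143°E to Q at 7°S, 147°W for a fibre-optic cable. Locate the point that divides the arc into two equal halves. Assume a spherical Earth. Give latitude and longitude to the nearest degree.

Write both endpoints as unit vectors p₁, p₂ with components (cos φ cos λ, cos φ sin λ, sin φ).
The central angle between the endpoints is δ = arccos(p₁·p₂) ≈ 1.364 rad (78.1°).
Interpolate at f = 1/2 with slerp weights a = sin((1−f)δ)/sin δ ≈ 0.644, b = sin(fδ)/sin δ ≈ 0.644.
p = a·p₁ + b·p₂ ≈ (-0.669, -0.248, -0.701); φ = arcsin(p_z) ≈ -44.47°, λ = atan2(p_y, p_x) ≈ -159.68°.

≈ 44°S, 160°W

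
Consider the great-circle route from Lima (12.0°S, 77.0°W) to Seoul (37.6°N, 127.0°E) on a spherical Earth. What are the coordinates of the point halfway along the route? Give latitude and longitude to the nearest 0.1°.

≈ (44.4°N, 128.7°W)

Write both endpoints as unit vectors p₁, p₂ with components (cos φ cos λ, cos φ sin λ, sin φ).
The central angle between the endpoints is δ = arccos(p₁·p₂) ≈ 2.559 rad (146.6°).
Interpolate at f = 1/2 with slerp weights a = sin((1−f)δ)/sin δ ≈ 1.740, b = sin(fδ)/sin δ ≈ 1.740.
p = a·p₁ + b·p₂ ≈ (-0.447, -0.557, 0.700); φ = arcsin(p_z) ≈ 44.41°, λ = atan2(p_y, p_x) ≈ -128.72°.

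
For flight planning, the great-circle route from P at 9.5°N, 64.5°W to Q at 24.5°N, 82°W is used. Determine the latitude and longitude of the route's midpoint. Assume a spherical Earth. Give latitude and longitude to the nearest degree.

Convert each endpoint to a unit vector on the sphere (x = cos φ cos λ, y = cos φ sin λ, z = sin φ).
The central angle between the endpoints is δ = arccos(p₁·p₂) ≈ 0.391 rad (22.4°).
Interpolate at f = 1/2 with slerp weights a = sin((1−f)δ)/sin δ ≈ 0.510, b = sin(fδ)/sin δ ≈ 0.510.
p = a·p₁ + b·p₂ ≈ (0.281, -0.913, 0.296); φ = arcsin(p_z) ≈ 17.19°, λ = atan2(p_y, p_x) ≈ -72.90°.

≈ 17°N, 73°W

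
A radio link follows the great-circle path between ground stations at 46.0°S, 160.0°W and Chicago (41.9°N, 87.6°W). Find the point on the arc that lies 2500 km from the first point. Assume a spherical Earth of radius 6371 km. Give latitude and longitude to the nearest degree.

≈ 29°S, 141°W

Write both endpoints as unit vectors p₁, p₂ with components (cos φ cos λ, cos φ sin λ, sin φ).
The central angle between the endpoints is δ = arccos(p₁·p₂) ≈ 1.901 rad (108.9°). The total great-circle distance is δ·R ≈ 1.901 × 6371 ≈ 12110 km, so the target fraction is f = 2500/12110 ≈ 0.206.
Interpolate at f ≈ 0.206 with slerp weights a = sin((1−f)δ)/sin δ ≈ 1.055, b = sin(fδ)/sin δ ≈ 0.404.
p = a·p₁ + b·p₂ ≈ (-0.676, -0.551, -0.489); φ = arcsin(p_z) ≈ -29.27°, λ = atan2(p_y, p_x) ≈ -140.81°.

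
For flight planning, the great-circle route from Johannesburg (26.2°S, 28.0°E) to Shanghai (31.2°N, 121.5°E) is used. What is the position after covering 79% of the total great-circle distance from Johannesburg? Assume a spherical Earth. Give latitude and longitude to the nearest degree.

≈ 21°N, 99°E

From cos δ = sin φ₁ sin φ₂ + cos φ₁ cos φ₂ cos Δλ, the central angle is δ ≈ 1.850 rad (106.0°).
Interpolate at f = 0.79 with slerp weights a = sin((1−f)δ)/sin δ ≈ 0.394, b = sin(fδ)/sin δ ≈ 1.034.
p = a·p₁ + b·p₂ ≈ (-0.150, 0.920, 0.362); φ = arcsin(p_z) ≈ 21.20°, λ = atan2(p_y, p_x) ≈ 99.26°.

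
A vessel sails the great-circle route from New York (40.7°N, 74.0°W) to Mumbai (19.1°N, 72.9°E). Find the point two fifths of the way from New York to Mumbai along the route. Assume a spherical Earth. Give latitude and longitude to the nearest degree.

≈ 65°N, 5°W

Write both endpoints as unit vectors p₁, p₂ with components (cos φ cos λ, cos φ sin λ, sin φ).
The central angle between the endpoints is δ = arccos(p₁·p₂) ≈ 1.968 rad (112.8°).
Interpolate at f = 2/5 with slerp weights a = sin((1−f)δ)/sin δ ≈ 1.003, b = sin(fδ)/sin δ ≈ 0.768.
p = a·p₁ + b·p₂ ≈ (0.423, -0.037, 0.905); φ = arcsin(p_z) ≈ 64.87°, λ = atan2(p_y, p_x) ≈ -5.02°.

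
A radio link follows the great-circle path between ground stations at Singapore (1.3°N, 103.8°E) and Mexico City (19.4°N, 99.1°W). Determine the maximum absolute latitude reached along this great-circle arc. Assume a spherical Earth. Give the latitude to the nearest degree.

≈ 44°N

The great circle lies in the plane with unit normal n̂ = (p₁ × p₂)/|p₁ × p₂|.
Here n̂_z ≈ +0.722; the vertex latitude is φ_max = arccos|n̂_z| ≈ 43.8°.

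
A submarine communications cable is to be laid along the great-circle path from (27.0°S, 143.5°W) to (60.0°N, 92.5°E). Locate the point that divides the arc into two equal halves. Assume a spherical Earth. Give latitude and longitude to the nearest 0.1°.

Write both endpoints as unit vectors p₁, p₂ with components (cos φ cos λ, cos φ sin λ, sin φ).
The central angle between the endpoints is δ = arccos(p₁·p₂) ≈ 2.268 rad (130.0°).
Interpolate at f = 1/2 with slerp weights a = sin((1−f)δ)/sin δ ≈ 1.182, b = sin(fδ)/sin δ ≈ 1.182.
p = a·p₁ + b·p₂ ≈ (-0.873, -0.036, 0.487); φ = arcsin(p_z) ≈ 29.15°, λ = atan2(p_y, p_x) ≈ -177.64°.

≈ (29.2°N, 177.6°W)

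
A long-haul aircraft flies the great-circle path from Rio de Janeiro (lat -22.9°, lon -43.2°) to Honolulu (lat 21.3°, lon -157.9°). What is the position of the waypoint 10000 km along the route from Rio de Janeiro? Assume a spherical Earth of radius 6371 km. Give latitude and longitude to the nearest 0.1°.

Convert each endpoint to a unit vector on the sphere (x = cos φ cos λ, y = cos φ sin λ, z = sin φ).
The central angle between the endpoints is δ = arccos(p₁·p₂) ≈ 2.094 rad (120.0°). The total great-circle distance is δ·R ≈ 2.094 × 6371 ≈ 13343 km, so the target fraction is f = 10000/13343 ≈ 0.749.
Interpolate at f ≈ 0.749 with slerp weights a = sin((1−f)δ)/sin δ ≈ 0.579, b = sin(fδ)/sin δ ≈ 1.155.
p = a·p₁ + b·p₂ ≈ (-0.608, -0.770, 0.194); φ = arcsin(p_z) ≈ 11.21°, λ = atan2(p_y, p_x) ≈ -128.32°.

≈ lat 11.2°, lon -128.3°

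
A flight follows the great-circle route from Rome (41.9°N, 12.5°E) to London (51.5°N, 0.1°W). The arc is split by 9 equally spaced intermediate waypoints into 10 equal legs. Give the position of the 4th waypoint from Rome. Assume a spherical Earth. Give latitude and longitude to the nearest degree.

≈ (46°N, 8°E)

Convert each endpoint to a unit vector on the sphere (x = cos φ cos λ, y = cos φ sin λ, z = sin φ).
The central angle between the endpoints is δ = arccos(p₁·p₂) ≈ 0.225 rad (12.9°).
Interpolate at f = 4/10 with slerp weights a = sin((1−f)δ)/sin δ ≈ 0.603, b = sin(fδ)/sin δ ≈ 0.403.
p = a·p₁ + b·p₂ ≈ (0.689, 0.097, 0.718); φ = arcsin(p_z) ≈ 45.90°, λ = atan2(p_y, p_x) ≈ 7.99°.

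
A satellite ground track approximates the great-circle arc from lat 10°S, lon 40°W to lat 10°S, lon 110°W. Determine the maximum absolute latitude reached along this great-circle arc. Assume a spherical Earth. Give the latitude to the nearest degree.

≈ 12°S

The great circle lies in the plane with unit normal n̂ = (p₁ × p₂)/|p₁ × p₂|.
Here n̂_z ≈ -0.978; the vertex latitude is φ_max = arccos|n̂_z| ≈ 12.1°.
Check via Clairaut: cos φ_max = |cos φ₁| · sin C = cos(10.0°)·sin(96.9°) ≈ 0.978, again giving ≈ 12.1°.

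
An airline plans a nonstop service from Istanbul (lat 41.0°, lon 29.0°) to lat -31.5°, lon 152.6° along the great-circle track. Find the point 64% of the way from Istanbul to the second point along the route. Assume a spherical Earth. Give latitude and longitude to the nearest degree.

The haversine formula gives a central angle δ ≈ 2.345 rad (134.3°) between the endpoints.
Interpolate at f = 0.64 with slerp weights a = sin((1−f)δ)/sin δ ≈ 1.045, b = sin(fδ)/sin δ ≈ 1.395.
p = a·p₁ + b·p₂ ≈ (-0.366, 0.930, -0.043); φ = arcsin(p_z) ≈ -2.48°, λ = atan2(p_y, p_x) ≈ 111.49°.

≈ lat -2°, lon 111°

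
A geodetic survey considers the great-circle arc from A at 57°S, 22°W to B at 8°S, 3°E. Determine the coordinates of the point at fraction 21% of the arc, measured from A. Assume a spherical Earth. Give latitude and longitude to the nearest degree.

≈ 47°S, 13°W

Convert each endpoint to a unit vector on the sphere (x = cos φ cos λ, y = cos φ sin λ, z = sin φ).
The central angle between the endpoints is δ = arccos(p₁·p₂) ≈ 0.920 rad (52.7°).
Interpolate at f = 0.21 with slerp weights a = sin((1−f)δ)/sin δ ≈ 0.835, b = sin(fδ)/sin δ ≈ 0.241.
p = a·p₁ + b·p₂ ≈ (0.660, -0.158, -0.734); φ = arcsin(p_z) ≈ -47.23°, λ = atan2(p_y, p_x) ≈ -13.45°.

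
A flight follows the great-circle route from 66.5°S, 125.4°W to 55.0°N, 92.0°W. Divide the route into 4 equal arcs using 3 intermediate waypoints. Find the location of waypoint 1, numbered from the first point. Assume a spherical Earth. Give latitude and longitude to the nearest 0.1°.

From cos δ = sin φ₁ sin φ₂ + cos φ₁ cos φ₂ cos Δλ, the central angle is δ ≈ 2.166 rad (124.1°).
Interpolate at f = 1/4 with slerp weights a = sin((1−f)δ)/sin δ ≈ 1.206, b = sin(fδ)/sin δ ≈ 0.622.
p = a·p₁ + b·p₂ ≈ (-0.291, -0.748, -0.596); φ = arcsin(p_z) ≈ -36.58°, λ = atan2(p_y, p_x) ≈ -111.24°.

≈ 36.6°S, 111.2°W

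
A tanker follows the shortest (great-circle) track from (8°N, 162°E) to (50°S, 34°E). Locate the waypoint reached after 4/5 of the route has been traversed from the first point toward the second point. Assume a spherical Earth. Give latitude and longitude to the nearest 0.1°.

Convert each endpoint to a unit vector on the sphere (x = cos φ cos λ, y = cos φ sin λ, z = sin φ).
The central angle between the endpoints is δ = arccos(p₁·p₂) ≈ 2.093 rad (119.9°).
Interpolate at f = 4/5 with slerp weights a = sin((1−f)δ)/sin δ ≈ 0.469, b = sin(fδ)/sin δ ≈ 1.147.
p = a·p₁ + b·p₂ ≈ (0.170, 0.556, -0.814); φ = arcsin(p_z) ≈ -54.46°, λ = atan2(p_y, p_x) ≈ 73.00°.

≈ (54.5°S, 73.0°E)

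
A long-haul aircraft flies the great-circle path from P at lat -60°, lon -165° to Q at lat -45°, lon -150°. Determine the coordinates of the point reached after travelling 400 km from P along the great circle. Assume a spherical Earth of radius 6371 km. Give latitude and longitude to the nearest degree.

Write both endpoints as unit vectors p₁, p₂ with components (cos φ cos λ, cos φ sin λ, sin φ).
The central angle between the endpoints is δ = arccos(p₁·p₂) ≈ 0.305 rad (17.5°). The total great-circle distance is δ·R ≈ 0.305 × 6371 ≈ 1942 km, so the target fraction is f = 400/1942 ≈ 0.206.
Interpolate at f ≈ 0.206 with slerp weights a = sin((1−f)δ)/sin δ ≈ 0.799, b = sin(fδ)/sin δ ≈ 0.209.
p = a·p₁ + b·p₂ ≈ (-0.514, -0.177, -0.839); φ = arcsin(p_z) ≈ -57.08°, λ = atan2(p_y, p_x) ≈ -160.96°.

≈ lat -57°, lon -161°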